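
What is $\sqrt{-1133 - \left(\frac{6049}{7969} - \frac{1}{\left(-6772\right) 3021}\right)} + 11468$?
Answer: $11468 + \frac{7 i \sqrt{153747373285528861528833}}{81515745714} \approx 11468.0 + 33.671 i$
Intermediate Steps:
$\sqrt{-1133 - \left(\frac{6049}{7969} - \frac{1}{\left(-6772\right) 3021}\right)} + 11468 = \sqrt{-1133 - \frac{123751732357}{163031491428}} + 11468 = \sqrt{- \frac{184838431520281}{163031491428}} + 11468 = \frac{7 i \sqrt{153747373285528861528833}}{81515745714} + 11468 = 11468 + \frac{7 i \sqrt{153747373285528861528833}}{81515745714}$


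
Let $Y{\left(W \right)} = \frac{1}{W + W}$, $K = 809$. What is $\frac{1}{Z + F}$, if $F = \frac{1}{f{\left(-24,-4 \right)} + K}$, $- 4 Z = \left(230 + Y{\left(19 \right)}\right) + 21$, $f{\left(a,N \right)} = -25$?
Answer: $- \frac{14896}{934803} \approx -0.015935$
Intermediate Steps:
$Y{\left(W \right)} = \frac{1}{2 W}$
$Z = - \frac{9539}{152}$ ($Z = - \frac{\left(230 + \frac{1}{2 \cdot 19}\right) + 21}{4} = - \frac{\left(230 + \frac{1}{2} \cdot \frac{1}{19}\right) + 21}{4} = - \frac{\left(230 + \frac{1}{38}\right) + 21}{4} = - \frac{\frac{8741}{38} + 21}{4} = \left(- \frac{1}{4}\right) \frac{9539}{38} = - \frac{9539}{152} \approx -62.757$)
$F = \frac{1}{784}$ ($F = \frac{1}{-25 + 809} = \frac{1}{784} \approx 0.0012755$)
$\frac{1}{Z + F} = \frac{1}{- \frac{9539}{152} + \frac{1}{784}} = \frac{1}{- \frac{934803}{14896}} = - \frac{14896}{934803}$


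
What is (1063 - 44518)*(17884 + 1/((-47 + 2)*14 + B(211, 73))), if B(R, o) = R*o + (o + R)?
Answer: -3900511949665/5019 ≈ -7.7715e+8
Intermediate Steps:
B(R, o) = R + o + R*o (B(R, o) = R*o + (R + o) = R + o + R*o)
(1063 - 44518)*(17884 + 1/((-47 + 2)*14 + B(211, 73))) = (1063 - 44518)*(17884 + 1/((-47 + 2)*14 + (211 + 73 + 211*73))) = -43455*(17884 + 1/(-45*14 + (211 + 73 + 15403))) = -43455*(17884 + 1/(-630 + 15687)) = -43455*(17884 + 1/15057) = -43455*269279389/15057 = -3900511949665/5019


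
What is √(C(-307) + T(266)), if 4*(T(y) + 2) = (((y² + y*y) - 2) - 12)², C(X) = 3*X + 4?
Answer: √5005420082 ≈ 70749.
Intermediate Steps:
C(X) = 4 + 3*X
T(y) = -2 + (-14 + 2*y²)²/4 (T(y) = -2 + (((y² + y*y) - 2) - 12)²/4 = -2 + (((y² + y²) - 2) - 12)²/4 = -2 + ((2*y² - 2) - 12)²/4 = -2 + ((-2 + 2*y²) - 12)²/4 = -2 + (-14 + 2*y²)²/4)
√(C(-307) + T(266)) = √((4 + 3*(-307)) + (-2 + (-7 + 266²)²)) = √((4 - 921) + (-2 + (-7 + 70756)²)) = √(-917 + (-2 + 70749²)) = √(-917 + (-2 + 5005421001)) = √(-917 + 5005420999) = √5005420082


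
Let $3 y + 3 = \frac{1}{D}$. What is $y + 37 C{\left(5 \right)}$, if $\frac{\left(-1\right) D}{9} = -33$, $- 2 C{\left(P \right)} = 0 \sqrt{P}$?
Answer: $- \frac{890}{891} \approx -0.99888$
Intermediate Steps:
$C{\left(P \right)} = 0$ ($C{\left(P \right)} = - \frac{0 \sqrt{P}}{2} = \left(- \frac{1}{2}\right) 0 = 0$)
$D = 297$ ($D = \left(-9\right) \left(-33\right) = 297$)
$y = - \frac{890}{891}$ ($y = -1 + \frac{1}{3 \cdot 297} = -1 + \frac{1}{3} \cdot \frac{1}{297} = -1 + \frac{1}{891} = - \frac{890}{891} \approx -0.99888$)
$y + 37 C{\left(5 \right)} = - \frac{890}{891} + 37 \cdot 0 = - \frac{890}{891} + 0 = - \frac{890}{891}$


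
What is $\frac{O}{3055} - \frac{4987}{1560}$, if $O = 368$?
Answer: $- \frac{225557}{73320} \approx -3.0763$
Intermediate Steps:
$\frac{O}{3055} - \frac{4987}{1560} = \frac{368}{3055} - \frac{4987}{1560} = - \frac{225557}{73320}$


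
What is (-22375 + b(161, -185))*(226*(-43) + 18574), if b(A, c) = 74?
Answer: -197497656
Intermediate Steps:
(-22375 + b(161, -185))*(226*(-43) + 18574) = (-22375 + 74)*(226*(-43) + 18574) = -22301*(-9718 + 18574) = -22301*8856 = -197497656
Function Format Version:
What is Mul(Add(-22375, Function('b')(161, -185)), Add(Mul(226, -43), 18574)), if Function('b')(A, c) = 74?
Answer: -197497656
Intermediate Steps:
Mul(Add(-22375, Function('b')(161, -185)), Add(Mul(226, -43), 18574)) = Mul(Add(-22375, 74), Add(Mul(226, -43), 18574)) = Mul(-22301, Add(-9718, 18574)) = Mul(-22301, 8856) = -197497656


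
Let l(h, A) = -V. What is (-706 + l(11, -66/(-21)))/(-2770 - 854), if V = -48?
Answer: 329/1812 ≈ 0.18157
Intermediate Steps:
l(h, A) = 48 (l(h, A) = -1*(-48) = 48)
(-706 + l(11, -66/(-21)))/(-2770 - 854) = (-706 + 48)/(-2770 - 854) = -658/(-3624) = -658*(-1/3624) = 329/1812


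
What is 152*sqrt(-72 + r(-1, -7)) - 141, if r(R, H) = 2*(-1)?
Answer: -141 + 152*I*sqrt(74) ≈ -141.0 + 1307.6*I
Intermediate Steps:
r(R, H) = -2
152*sqrt(-72 + r(-1, -7)) - 141 = 152*sqrt(-72 - 2) - 141 = 152*sqrt(-74) - 141 = 152*(I*sqrt(74)) - 141 = 152*I*sqrt(74) - 141 = -141 + 152*I*sqrt(74)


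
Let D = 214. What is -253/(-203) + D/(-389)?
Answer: 54975/78967 ≈ 0.69618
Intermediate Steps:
-253/(-203) + D/(-389) = -253/(-203) + 214/(-389) = -253*(-1/203) + 214*(-1/389) = 253/203 - 214/389 = 54975/78967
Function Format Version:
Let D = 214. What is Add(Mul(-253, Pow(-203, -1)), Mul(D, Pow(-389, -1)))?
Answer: Rational(54975, 78967) ≈ 0.69618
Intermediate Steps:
Add(Mul(-253, Pow(-203, -1)), Mul(D, Pow(-389, -1))) = Add(Mul(-253, Pow(-203, -1)), Mul(214, Pow(-389, -1))) = Add(Mul(-253, Rational(-1, 203)), Mul(214, Rational(-1, 389))) = Add(Rational(253, 203), Rational(-214, 389)) = Rational(54975, 78967)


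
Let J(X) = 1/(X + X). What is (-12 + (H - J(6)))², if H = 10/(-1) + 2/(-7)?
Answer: 3530641/7056 ≈ 500.37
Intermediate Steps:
J(X) = 1/(2*X)
H = -72/7 (H = 10*(-1) + 2*(-⅐) = -10 - 2/7 = -72/7 ≈ -10.286)
(-12 + (H - J(6)))² = (-12 + (-72/7 - 1/(2*6)))² = (-12 + (-72/7 - 1*1/12))² = (-12 + (-72/7 - 1/12))² = (-12 - 871/84)² = (-1879/84)² = 3530641/7056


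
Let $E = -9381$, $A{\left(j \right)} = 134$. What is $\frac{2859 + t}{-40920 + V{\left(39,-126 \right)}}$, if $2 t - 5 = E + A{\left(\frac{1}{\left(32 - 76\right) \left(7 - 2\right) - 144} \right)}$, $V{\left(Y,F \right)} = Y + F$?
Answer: $\frac{1762}{41007} \approx 0.042968$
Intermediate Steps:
$V{\left(Y,F \right)} = F + Y$
$t = -4621$ ($t = \frac{5}{2} + \frac{-9381 + 134}{2} = \frac{5}{2} + \frac{1}{2} \left(-9247\right) = \frac{5}{2} - \frac{9247}{2} = -4621$)
$\frac{2859 + t}{-40920 + V{\left(39,-126 \right)}} = \frac{2859 - 4621}{-40920 + \left(-126 + 39\right)} = - \frac{1762}{-40920 - 87} = - \frac{1762}{-41007} = \left(-1762\right) \left(- \frac{1}{41007}\right) = \frac{1762}{41007}$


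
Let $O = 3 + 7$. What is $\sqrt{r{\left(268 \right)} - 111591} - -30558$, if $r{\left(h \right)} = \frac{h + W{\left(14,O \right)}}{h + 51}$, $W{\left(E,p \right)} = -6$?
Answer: $30558 + \frac{i \sqrt{11355528173}}{319} \approx 30558.0 + 334.05 i$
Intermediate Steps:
$O = 10$
$r{\left(h \right)} = \frac{-6 + h}{51 + h}$ ($r{\left(h \right)} = \frac{h - 6}{h + 51} = \frac{-6 + h}{51 + h}$)
$\sqrt{r{\left(268 \right)} - 111591} - -30558 = \sqrt{\frac{-6 + 268}{51 + 268} - 111591} - -30558 = \sqrt{\frac{1}{319} \cdot 262 - 111591} + 30558 = \sqrt{\frac{262}{319} - 111591} + 30558 = \sqrt{- \frac{35597267}{319}} + 30558 = \frac{i \sqrt{11355528173}}{319} + 30558 = 30558 + \frac{i \sqrt{11355528173}}{319}$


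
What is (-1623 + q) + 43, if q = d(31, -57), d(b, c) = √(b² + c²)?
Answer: -1580 + √4210 ≈ -1515.1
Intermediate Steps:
q = √4210 (q = √(31² + (-57)²) = √(961 + 3249) = √4210 ≈ 64.885)
(-1623 + q) + 43 = (-1623 + √4210) + 43 = -1580 + √4210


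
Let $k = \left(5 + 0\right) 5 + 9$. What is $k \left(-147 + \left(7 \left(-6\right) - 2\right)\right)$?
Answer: $-6494$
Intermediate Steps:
$k = 34$ ($k = 5 \cdot 5 + 9 = 25 + 9 = 34$)
$k \left(-147 + \left(7 \left(-6\right) - 2\right)\right) = 34 \left(-147 + \left(7 \left(-6\right) - 2\right)\right) = 34 \left(-147 - 44\right) = 34 \left(-191\right) = -6494$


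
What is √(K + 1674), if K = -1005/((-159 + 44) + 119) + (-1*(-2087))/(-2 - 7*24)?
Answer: √40762685/170 ≈ 37.556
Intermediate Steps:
K = -89599/340 (K = -1005/(-115 + 119) + 2087/(-2 - 168) = -1005/4 + 2087/(-170) = -1005*¼ + 2087*(-1/170) = -1005/4 - 2087/170 = -89599/340 ≈ -263.53)
√(K + 1674) = √(-89599/340 + 1674) = √(479561/340) = √40762685/170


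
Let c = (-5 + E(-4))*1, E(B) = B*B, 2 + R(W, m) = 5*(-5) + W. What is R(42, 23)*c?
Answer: 165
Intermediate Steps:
R(W, m) = -27 + W (R(W, m) = -2 + (5*(-5) + W) = -2 + (-25 + W) = -27 + W)
E(B) = B**2
c = 11 (c = (-5 + (-4)**2)*1 = (-5 + 16)*1 = 11*1 = 11)
R(42, 23)*c = (-27 + 42)*11 = 15*11 = 165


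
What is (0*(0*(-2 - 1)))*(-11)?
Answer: 0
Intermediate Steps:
(0*(0*(-2 - 1)))*(-11) = (0*(0*(-3)))*(-11) = (0*0)*(-11) = 0*(-11) = 0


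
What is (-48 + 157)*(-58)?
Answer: -6322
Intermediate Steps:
(-48 + 157)*(-58) = 109*(-58) = -6322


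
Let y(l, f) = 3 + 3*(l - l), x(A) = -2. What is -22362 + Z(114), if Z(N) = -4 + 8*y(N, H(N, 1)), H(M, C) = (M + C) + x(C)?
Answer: -22342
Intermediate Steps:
H(M, C) = -2 + C + M (H(M, C) = (M + C) - 2 = (C + M) - 2 = -2 + C + M)
y(l, f) = 3 (y(l, f) = 3 + 3*0 = 3 + 0 = 3)
Z(N) = 20 (Z(N) = -4 + 8*3 = -4 + 24 = 20)
-22362 + Z(114) = -22362 + 20 = -22342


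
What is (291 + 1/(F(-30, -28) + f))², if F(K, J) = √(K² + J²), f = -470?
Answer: 508667615975335/6006956832 - 31895693*√421/6006956832 ≈ 84680.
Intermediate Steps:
F(K, J) = √(J² + K²)
(291 + 1/(F(-30, -28) + f))² = (291 + 1/(√((-28)² + (-30)²) - 470))² = (291 + 1/(√(784 + 900) - 470))² = (291 + 1/(√1684 - 470))² = (291 + 1/(2*√421 - 470))² = (291 + 1/(-470 + 2*√421))²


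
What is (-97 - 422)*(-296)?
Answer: 153624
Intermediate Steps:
(-97 - 422)*(-296) = -519*(-296) = 153624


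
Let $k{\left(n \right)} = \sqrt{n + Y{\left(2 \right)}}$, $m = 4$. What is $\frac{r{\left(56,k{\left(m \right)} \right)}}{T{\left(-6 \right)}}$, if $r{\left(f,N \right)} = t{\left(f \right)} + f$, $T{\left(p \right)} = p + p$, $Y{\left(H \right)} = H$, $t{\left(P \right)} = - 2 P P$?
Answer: $518$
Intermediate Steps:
$t{\left(P \right)} = - 2 P^{2}$
$T{\left(p \right)} = 2 p$
$k{\left(n \right)} = \sqrt{2 + n}$ ($k{\left(n \right)} = \sqrt{n + 2} = \sqrt{2 + n}$)
$r{\left(f,N \right)} = f - 2 f^{2}$ ($r{\left(f,N \right)} = - 2 f^{2} + f = f - 2 f^{2}$)
$\frac{r{\left(56,k{\left(m \right)} \right)}}{T{\left(-6 \right)}} = \frac{56 \left(1 - 112\right)}{2 \left(-6\right)} = \frac{56 \left(1 - 112\right)}{-12} = 56 \left(-111\right) \left(- \frac{1}{12}\right) = \left(-6216\right) \left(- \frac{1}{12}\right) = 518$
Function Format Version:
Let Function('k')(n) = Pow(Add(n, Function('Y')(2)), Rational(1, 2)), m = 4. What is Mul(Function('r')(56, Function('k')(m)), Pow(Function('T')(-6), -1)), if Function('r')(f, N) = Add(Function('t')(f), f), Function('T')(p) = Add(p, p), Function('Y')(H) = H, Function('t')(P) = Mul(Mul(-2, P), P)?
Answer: 518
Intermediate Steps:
Function('t')(P) = Mul(-2, Pow(P, 2))
Function('T')(p) = Mul(2, p)
Function('k')(n) = Pow(Add(2, n), Rational(1, 2)) (Function('k')(n) = Pow(Add(n, 2), Rational(1, 2)) = Pow(Add(2, n), Rational(1, 2)))
Function('r')(f, N) = Add(f, Mul(-2, Pow(f, 2))) (Function('r')(f, N) = Add(Mul(-2, Pow(f, 2)), f) = Add(f, Mul(-2, Pow(f, 2))))
Mul(Function('r')(56, Function('k')(m)), Pow(Function('T')(-6), -1)) = Mul(Mul(56, Add(1, Mul(-2, 56))), Pow(Mul(2, -6), -1)) = Mul(Mul(56, Add(1, -112)), Pow(-12, -1)) = Mul(Mul(56, -111), Rational(-1, 12)) = Mul(-6216, Rational(-1, 12)) = 518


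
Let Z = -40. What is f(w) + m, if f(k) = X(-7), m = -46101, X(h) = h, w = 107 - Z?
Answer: -46108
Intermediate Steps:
w = 147 (w = 107 - 1*(-40) = 107 + 40 = 147)
f(k) = -7
f(w) + m = -7 - 46101 = -46108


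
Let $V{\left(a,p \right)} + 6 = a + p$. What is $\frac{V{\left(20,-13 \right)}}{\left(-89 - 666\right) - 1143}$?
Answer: $- \frac{1}{1898} \approx -0.00052687$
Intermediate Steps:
$V{\left(a,p \right)} = -6 + a + p$ ($V{\left(a,p \right)} = -6 + \left(a + p\right) = -6 + a + p$)
$\frac{V{\left(20,-13 \right)}}{\left(-89 - 666\right) - 1143} = \frac{-6 + 20 - 13}{\left(-89 - 666\right) - 1143} = \frac{1}{-755 - 1143} \cdot 1 = \frac{1}{-1898} \cdot 1 = \left(- \frac{1}{1898}\right) 1 = - \frac{1}{1898}$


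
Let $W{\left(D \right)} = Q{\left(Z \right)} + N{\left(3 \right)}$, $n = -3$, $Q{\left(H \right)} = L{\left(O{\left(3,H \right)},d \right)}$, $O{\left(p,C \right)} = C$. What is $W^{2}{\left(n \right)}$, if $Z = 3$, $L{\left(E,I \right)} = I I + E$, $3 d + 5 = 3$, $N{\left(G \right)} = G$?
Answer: $\frac{3364}{81} \approx 41.531$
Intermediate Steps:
$d = - \frac{2}{3}$ ($d = - \frac{5}{3} + \frac{1}{3} \cdot 3 = - \frac{5}{3} + 1 = - \frac{2}{3} \approx -0.66667$)
$L{\left(E,I \right)} = E + I^{2}$ ($L{\left(E,I \right)} = I^{2} + E = E + I^{2}$)
$Q{\left(H \right)} = \frac{4}{9} + H$ ($Q{\left(H \right)} = H + \left(- \frac{2}{3}\right)^{2} = H + \frac{4}{9} = \frac{4}{9} + H$)
$W{\left(D \right)} = \frac{58}{9}$ ($W{\left(D \right)} = \left(\frac{4}{9} + 3\right) + 3 = \frac{31}{9} + 3 = \frac{58}{9}$)
$W^{2}{\left(n \right)} = \left(\frac{58}{9}\right)^{2} = \frac{3364}{81}$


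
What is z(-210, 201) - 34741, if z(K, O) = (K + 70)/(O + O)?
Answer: -6983011/201 ≈ -34741.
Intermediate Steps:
z(K, O) = (70 + K)/(2*O) (z(K, O) = (70 + K)/((2*O)) = (70 + K)*(1/(2*O)) = (70 + K)/(2*O))
z(-210, 201) - 34741 = (1/2)*(70 - 210)/201 - 34741 = (1/2)*(1/201)*(-140) - 34741 = -70/201 - 34741 = -6983011/201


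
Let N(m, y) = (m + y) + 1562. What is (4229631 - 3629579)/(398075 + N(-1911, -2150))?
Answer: 150013/98894 ≈ 1.5169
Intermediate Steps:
N(m, y) = 1562 + m + y
(4229631 - 3629579)/(398075 + N(-1911, -2150)) = (4229631 - 3629579)/(398075 + (1562 - 1911 - 2150)) = 600052/(398075 - 2499) = 600052/395576 = 600052*(1/395576) = 150013/98894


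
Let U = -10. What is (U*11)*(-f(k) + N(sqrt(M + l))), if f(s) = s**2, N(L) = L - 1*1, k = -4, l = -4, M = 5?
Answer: 1760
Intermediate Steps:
N(L) = -1 + L (N(L) = L - 1 = -1 + L)
(U*11)*(-f(k) + N(sqrt(M + l))) = (-10*11)*(-1*(-4)**2 + (-1 + sqrt(5 - 4))) = -110*(-1*16 + (-1 + sqrt(1))) = -110*(-16 + (-1 + 1)) = -110*(-16 + 0) = -110*(-16) = 1760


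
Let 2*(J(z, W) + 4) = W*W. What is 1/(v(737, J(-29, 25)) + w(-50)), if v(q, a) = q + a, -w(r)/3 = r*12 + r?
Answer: 2/5991 ≈ 0.00033383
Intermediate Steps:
w(r) = -39*r (w(r) = -3*(r*12 + r) = -3*(12*r + r) = -39*r)
J(z, W) = -4 + W**2/2 (J(z, W) = -4 + (W*W)/2 = -4 + W**2/2)
v(q, a) = a + q
1/(v(737, J(-29, 25)) + w(-50)) = 1/(((-4 + (1/2)*25**2) + 737) - 39*(-50)) = 1/(((-4 + (1/2)*625) + 737) + 1950) = 1/(((-4 + 625/2) + 737) + 1950) = 1/((617/2 + 737) + 1950) = 1/(2091/2 + 1950) = 1/(5991/2) = 2/5991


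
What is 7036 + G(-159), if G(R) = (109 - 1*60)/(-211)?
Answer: 1484547/211 ≈ 7035.8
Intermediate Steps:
G(R) = -49/211 (G(R) = (109 - 60)*(-1/211) = 49*(-1/211) = -49/211)
7036 + G(-159) = 7036 - 49/211 = 1484547/211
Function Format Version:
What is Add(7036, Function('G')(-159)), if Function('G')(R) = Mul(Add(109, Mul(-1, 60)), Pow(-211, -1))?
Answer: Rational(1484547, 211) ≈ 7035.8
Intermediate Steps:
Function('G')(R) = Rational(-49, 211) (Function('G')(R) = Mul(Add(109, -60), Rational(-1, 211)) = Mul(49, Rational(-1, 211)) = Rational(-49, 211))
Add(7036, Function('G')(-159)) = Add(7036, Rational(-49, 211)) = Rational(1484547, 211)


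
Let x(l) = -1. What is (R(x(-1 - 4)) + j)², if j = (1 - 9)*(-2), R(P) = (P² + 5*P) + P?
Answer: 121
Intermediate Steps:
R(P) = P² + 6*P
j = 16 (j = -8*(-2) = 16)
(R(x(-1 - 4)) + j)² = (-(6 - 1) + 16)² = (-1*5 + 16)² = (-5 + 16)² = 11² = 121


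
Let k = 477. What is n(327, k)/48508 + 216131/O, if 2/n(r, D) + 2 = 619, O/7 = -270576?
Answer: -1617168786013/14171827381488 ≈ -0.11411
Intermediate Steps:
O = -1894032 (O = 7*(-270576) = -1894032)
n(r, D) = 2/617 (n(r, D) = 2/(-2 + 619) = 2/617)
n(327, k)/48508 + 216131/O = (2/617)/48508 + 216131/(-1894032) = (2/617)*(1/48508) + 216131*(-1/1894032) = 1/14964718 - 216131/1894032 = -1617168786013/14171827381488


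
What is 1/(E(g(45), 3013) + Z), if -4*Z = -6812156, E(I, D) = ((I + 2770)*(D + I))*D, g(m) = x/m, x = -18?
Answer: 25/628531549487 ≈ 3.9775e-11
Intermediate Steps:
g(m) = -18/m
E(I, D) = D*(2770 + I)*(D + I) (E(I, D) = ((2770 + I)*(D + I))*D = D*(2770 + I)*(D + I))
Z = 1703039 (Z = -¼*(-6812156) = 1703039)
1/(E(g(45), 3013) + Z) = 1/(3013*((-18/45)² + 2770*3013 + 2770*(-18/45) + 3013*(-18/45)) + 1703039) = 1/(3013*((-18*1/45)² + 8346010 + 2770*(-18*1/45) + 3013*(-18*1/45)) + 1703039) = 1/(3013*((-⅖)² + 8346010 + 2770*(-⅖) + 3013*(-⅖)) + 1703039) = 1/(3013*(4/25 + 8346010 - 1108 - 6026/5) + 1703039) = 1/(3013*(208592424/25) + 1703039) = 1/(628488973512/25 + 1703039) = 1/(628531549487/25) = 25/628531549487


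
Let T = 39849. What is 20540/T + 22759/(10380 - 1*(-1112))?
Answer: 1142969071/457944708 ≈ 2.4959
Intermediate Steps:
20540/T + 22759/(10380 - 1*(-1112)) = 20540/39849 + 22759/(10380 - 1*(-1112)) = 20540*(1/39849) + 22759/(10380 + 1112) = 20540/39849 + 22759/11492 = 1142969071/457944708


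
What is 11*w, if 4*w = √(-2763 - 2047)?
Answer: 11*I*√4810/4 ≈ 190.72*I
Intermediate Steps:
w = I*√4810/4 (w = √(-2763 - 2047)/4 = √(-4810)/4 = (I*√4810)/4 = I*√4810/4 ≈ 17.339*I)
11*w = 11*(I*√4810/4) = 11*I*√4810/4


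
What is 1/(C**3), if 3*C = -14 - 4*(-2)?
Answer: -1/8 ≈ -0.12500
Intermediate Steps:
C = -2 (C = (-14 - 4*(-2))/3 = (-14 - 1*(-8))/3 = (-14 + 8)/3 = (1/3)*(-6) = -2)
1/(C**3) = 1/((-2)**3) = 1/(-8) = -1/8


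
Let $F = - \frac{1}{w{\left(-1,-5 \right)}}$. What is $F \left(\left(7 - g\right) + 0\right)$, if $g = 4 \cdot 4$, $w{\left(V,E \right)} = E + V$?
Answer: $- \frac{3}{2} \approx -1.5$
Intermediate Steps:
$g = 16$
$F = \frac{1}{6}$ ($F = - \frac{1}{-5 - 1} = - \frac{1}{-6} = \left(-1\right) \left(- \frac{1}{6}\right) = \frac{1}{6} \approx 0.16667$)
$F \left(\left(7 - g\right) + 0\right) = \frac{\left(7 - 16\right) + 0}{6} = \frac{-9 + 0}{6} = \frac{1}{6} \left(-9\right) = - \frac{3}{2}$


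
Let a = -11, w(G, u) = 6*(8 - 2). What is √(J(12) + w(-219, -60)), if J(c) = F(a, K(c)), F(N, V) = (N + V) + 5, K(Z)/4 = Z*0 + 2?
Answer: √38 ≈ 6.1644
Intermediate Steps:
w(G, u) = 36 (w(G, u) = 6*6 = 36)
K(Z) = 8 (K(Z) = 4*(Z*0 + 2) = 4*(0 + 2) = 4*2 = 8)
F(N, V) = 5 + N + V
J(c) = 2 (J(c) = 5 - 11 + 8 = 2)
√(J(12) + w(-219, -60)) = √(2 + 36) = √38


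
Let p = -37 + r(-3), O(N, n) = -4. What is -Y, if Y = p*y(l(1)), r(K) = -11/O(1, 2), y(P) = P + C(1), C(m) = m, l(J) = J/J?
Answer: 137/2 ≈ 68.500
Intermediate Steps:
l(J) = 1
y(P) = 1 + P (y(P) = P + 1 = 1 + P)
r(K) = 11/4 (r(K) = -11/(-4) = -11*(-¼) = 11/4)
p = -137/4 (p = -37 + 11/4 = -137/4 ≈ -34.250)
Y = -137/2 (Y = -137*(1 + 1)/4 = -137/4*2 = -137/2 ≈ -68.500)
-Y = -1*(-137/2) = 137/2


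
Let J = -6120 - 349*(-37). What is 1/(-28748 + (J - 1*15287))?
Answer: -1/37242 ≈ -2.6851e-5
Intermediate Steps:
J = 6793 (J = -6120 + 12913 = 6793)
1/(-28748 + (J - 1*15287)) = 1/(-28748 + (6793 - 1*15287)) = 1/(-28748 + (6793 - 15287)) = 1/(-28748 - 8494) = 1/(-37242) = -1/37242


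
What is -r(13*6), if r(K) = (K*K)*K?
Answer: -474552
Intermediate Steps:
r(K) = K³ (r(K) = K²*K = K³)
-r(13*6) = -(13*6)³ = -1*78³ = -1*474552 = -474552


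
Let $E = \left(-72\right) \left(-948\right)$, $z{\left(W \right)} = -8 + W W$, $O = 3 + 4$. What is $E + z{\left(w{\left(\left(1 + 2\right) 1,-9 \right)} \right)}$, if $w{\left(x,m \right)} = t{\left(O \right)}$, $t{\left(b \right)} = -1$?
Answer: $68249$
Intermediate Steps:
$O = 7$
$w{\left(x,m \right)} = -1$
$z{\left(W \right)} = -8 + W^{2}$
$E = 68256$
$E + z{\left(w{\left(\left(1 + 2\right) 1,-9 \right)} \right)} = 68256 - \left(8 - \left(-1\right)^{2}\right) = 68256 + \left(-8 + 1\right) = 68256 - 7 = 68249$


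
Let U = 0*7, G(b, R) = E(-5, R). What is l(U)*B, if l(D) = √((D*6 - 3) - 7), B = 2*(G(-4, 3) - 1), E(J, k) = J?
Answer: -12*I*√10 ≈ -37.947*I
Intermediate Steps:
G(b, R) = -5
U = 0
B = -12 (B = 2*(-5 - 1) = 2*(-6) = -12)
l(D) = √(-10 + 6*D) (l(D) = √((6*D - 3) - 7) = √((-3 + 6*D) - 7) = √(-10 + 6*D))
l(U)*B = √(-10 + 6*0)*(-12) = √(-10 + 0)*(-12) = √(-10)*(-12) = (I*√10)*(-12) = -12*I*√10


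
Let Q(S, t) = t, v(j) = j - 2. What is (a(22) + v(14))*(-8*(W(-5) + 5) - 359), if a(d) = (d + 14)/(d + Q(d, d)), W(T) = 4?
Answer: -60771/11 ≈ -5524.6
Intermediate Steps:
v(j) = -2 + j
a(d) = (14 + d)/(2*d) (a(d) = (d + 14)/(d + d) = (14 + d)/((2*d)) = (14 + d)*(1/(2*d)) = (14 + d)/(2*d))
(a(22) + v(14))*(-8*(W(-5) + 5) - 359) = ((½)*(14 + 22)/22 + (-2 + 14))*(-8*(4 + 5) - 359) = ((½)*(1/22)*36 + 12)*(-8*9 - 359) = (9/11 + 12)*(-72 - 359) = (141/11)*(-431) = -60771/11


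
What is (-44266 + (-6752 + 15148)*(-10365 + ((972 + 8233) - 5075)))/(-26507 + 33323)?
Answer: -8732221/1136 ≈ -7686.8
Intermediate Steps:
(-44266 + (-6752 + 15148)*(-10365 + ((972 + 8233) - 5075)))/(-26507 + 33323) = (-44266 + 8396*(-10365 + (9205 - 5075)))/6816 = (-44266 + 8396*(-10365 + 4130))*(1/6816) = (-44266 + 8396*(-6235))*(1/6816) = (-44266 - 52349060)*(1/6816) = -52393326*1/6816 = -8732221/1136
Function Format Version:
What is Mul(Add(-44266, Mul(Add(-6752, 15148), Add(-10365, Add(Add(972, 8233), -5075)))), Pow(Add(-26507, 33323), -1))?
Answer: Rational(-8732221, 1136) ≈ -7686.8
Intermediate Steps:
Mul(Add(-44266, Mul(Add(-6752, 15148), Add(-10365, Add(Add(972, 8233), -5075)))), Pow(Add(-26507, 33323), -1)) = Mul(Add(-44266, Mul(8396, Add(-10365, Add(9205, -5075)))), Pow(6816, -1)) = Mul(Add(-44266, Mul(8396, Add(-10365, 4130))), Rational(1, 6816)) = Mul(Add(-44266, Mul(8396, -6235)), Rational(1, 6816)) = Mul(Add(-44266, -52349060), Rational(1, 6816)) = Mul(-52393326, Rational(1, 6816)) = Rational(-8732221, 1136)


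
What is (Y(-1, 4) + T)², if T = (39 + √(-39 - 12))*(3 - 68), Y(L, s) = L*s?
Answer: 6231046 + 330070*I*√51 ≈ 6.231e+6 + 2.3572e+6*I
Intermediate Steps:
T = -2535 - 65*I*√51 (T = (39 + √(-51))*(-65) = (39 + I*√51)*(-65) = -2535 - 65*I*√51 ≈ -2535.0 - 464.19*I)
(Y(-1, 4) + T)² = (-1*4 + (-2535 - 65*I*√51))² = (-4 + (-2535 - 65*I*√51))² = (-2539 - 65*I*√51)²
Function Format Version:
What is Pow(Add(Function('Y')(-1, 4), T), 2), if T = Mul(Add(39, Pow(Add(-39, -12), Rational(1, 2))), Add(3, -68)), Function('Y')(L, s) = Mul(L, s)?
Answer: Add(6231046, Mul(330070, I, Pow(51, Rational(1, 2)))) ≈ Add(6.2310e+6, Mul(2.3572e+6, I))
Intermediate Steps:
T = Add(-2535, Mul(-65, I, Pow(51, Rational(1, 2)))) (T = Mul(Add(39, Pow(-51, Rational(1, 2))), -65) = Mul(Add(39, Mul(I, Pow(51, Rational(1, 2)))), -65) = Add(-2535, Mul(-65, I, Pow(51, Rational(1, 2)))) ≈ Add(-2535.0, Mul(-464.19, I)))
Pow(Add(Function('Y')(-1, 4), T), 2) = Pow(Add(Mul(-1, 4), Add(-2535, Mul(-65, I, Pow(51, Rational(1, 2))))), 2) = Pow(Add(-4, Add(-2535, Mul(-65, I, Pow(51, Rational(1, 2))))), 2) = Pow(Add(-2539, Mul(-65, I, Pow(51, Rational(1, 2)))), 2)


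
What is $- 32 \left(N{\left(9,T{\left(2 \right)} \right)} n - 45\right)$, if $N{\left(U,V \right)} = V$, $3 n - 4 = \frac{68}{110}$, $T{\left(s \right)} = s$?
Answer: $\frac{221344}{165} \approx 1341.5$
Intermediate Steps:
$n = \frac{254}{165}$ ($n = \frac{4}{3} + \frac{68 \cdot \frac{1}{110}}{3} = \frac{4}{3} + \frac{1}{3} \cdot \frac{34}{55} = \frac{4}{3} + \frac{34}{165} = \frac{254}{165} \approx 1.5394$)
$- 32 \left(N{\left(9,T{\left(2 \right)} \right)} n - 45\right) = - 32 \left(2 \cdot \frac{254}{165} - 45\right) = - 32 \left(\frac{508}{165} - 45\right) = \left(-32\right) \left(- \frac{6917}{165}\right) = \frac{221344}{165}$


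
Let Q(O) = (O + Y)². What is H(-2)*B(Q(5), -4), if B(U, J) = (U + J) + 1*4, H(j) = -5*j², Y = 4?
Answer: -1620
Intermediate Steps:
Q(O) = (4 + O)² (Q(O) = (O + 4)² = (4 + O)²)
B(U, J) = 4 + J + U (B(U, J) = (J + U) + 4 = 4 + J + U)
H(-2)*B(Q(5), -4) = (-5*(-2)²)*(4 - 4 + (4 + 5)²) = (-5*4)*(4 - 4 + 9²) = -20*(4 - 4 + 81) = -20*81 = -1620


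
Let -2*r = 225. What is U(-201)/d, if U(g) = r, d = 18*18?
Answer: -25/72 ≈ -0.34722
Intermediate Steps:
d = 324
r = -225/2 (r = -½*225 = -225/2 ≈ -112.50)
U(g) = -225/2
U(-201)/d = -225/2/324 = -225/2*1/324 = -25/72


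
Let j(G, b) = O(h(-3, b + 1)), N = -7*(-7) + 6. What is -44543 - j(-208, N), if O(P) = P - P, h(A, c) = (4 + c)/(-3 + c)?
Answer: -44543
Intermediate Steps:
N = 55 (N = 49 + 6 = 55)
h(A, c) = (4 + c)/(-3 + c)
O(P) = 0
j(G, b) = 0
-44543 - j(-208, N) = -44543 - 1*0 = -44543 + 0 = -44543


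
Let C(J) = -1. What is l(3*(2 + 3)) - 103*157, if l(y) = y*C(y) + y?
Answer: -16171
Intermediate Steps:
l(y) = 0 (l(y) = y*(-1) + y = -y + y = 0)
l(3*(2 + 3)) - 103*157 = 0 - 103*157 = 0 - 16171 = -16171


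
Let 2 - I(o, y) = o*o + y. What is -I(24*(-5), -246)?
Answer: 14152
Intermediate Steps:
I(o, y) = 2 - y - o² (I(o, y) = 2 - (o*o + y) = 2 - (o² + y) = 2 - (y + o²) = 2 + (-y - o²) = 2 - y - o²)
-I(24*(-5), -246) = -(2 - 1*(-246) - (24*(-5))²) = -(2 + 246 - 1*(-120)²) = -(2 + 246 - 1*14400) = -(2 + 246 - 14400) = -1*(-14152) = 14152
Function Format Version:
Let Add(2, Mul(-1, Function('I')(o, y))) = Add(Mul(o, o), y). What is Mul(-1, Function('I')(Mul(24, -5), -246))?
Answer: 14152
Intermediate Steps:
Function('I')(o, y) = Add(2, Mul(-1, y), Mul(-1, Pow(o, 2))) (Function('I')(o, y) = Add(2, Mul(-1, Add(Mul(o, o), y))) = Add(2, Mul(-1, Add(Pow(o, 2), y))) = Add(2, Mul(-1, Add(y, Pow(o, 2)))) = Add(2, Add(Mul(-1, y), Mul(-1, Pow(o, 2)))) = Add(2, Mul(-1, y), Mul(-1, Pow(o, 2))))
Mul(-1, Function('I')(Mul(24, -5), -246)) = Mul(-1, Add(2, Mul(-1, -246), Mul(-1, Pow(Mul(24, -5), 2)))) = Mul(-1, Add(2, 246, Mul(-1, Pow(-120, 2)))) = Mul(-1, Add(2, 246, Mul(-1, 14400))) = Mul(-1, Add(2, 246, -14400)) = Mul(-1, -14152) = 14152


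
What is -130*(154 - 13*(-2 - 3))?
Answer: -28470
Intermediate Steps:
-130*(154 - 13*(-2 - 3)) = -130*(154 - 13*(-5)) = -130*(154 + 65) = -130*219 = -28470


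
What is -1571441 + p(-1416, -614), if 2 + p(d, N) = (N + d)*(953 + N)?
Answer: -2259613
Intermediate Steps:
p(d, N) = -2 + (953 + N)*(N + d) (p(d, N) = -2 + (N + d)*(953 + N) = -2 + (953 + N)*(N + d))
-1571441 + p(-1416, -614) = -1571441 + (-2 + (-614)**2 + 953*(-614) + 953*(-1416) - 614*(-1416)) = -1571441 + (-2 + 376996 - 585142 - 1349448 + 869424) = -1571441 - 688172 = -2259613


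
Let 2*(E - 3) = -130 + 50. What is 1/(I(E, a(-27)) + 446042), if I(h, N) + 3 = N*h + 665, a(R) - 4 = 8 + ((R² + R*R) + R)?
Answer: 1/393313 ≈ 2.5425e-6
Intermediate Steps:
E = -37 (E = 3 + (-130 + 50)/2 = 3 + (½)*(-80) = 3 - 40 = -37)
a(R) = 12 + R + 2*R² (a(R) = 4 + (8 + ((R² + R*R) + R)) = 4 + (8 + ((R² + R²) + R)) = 4 + (8 + (2*R² + R)) = 4 + (8 + (R + 2*R²)) = 4 + (8 + R + 2*R²) = 12 + R + 2*R²)
I(h, N) = 662 + N*h (I(h, N) = -3 + (N*h + 665) = -3 + (665 + N*h) = 662 + N*h)
1/(I(E, a(-27)) + 446042) = 1/((662 + (12 - 27 + 2*(-27)²)*(-37)) + 446042) = 1/((662 + (12 - 27 + 2*729)*(-37)) + 446042) = 1/((662 + (12 - 27 + 1458)*(-37)) + 446042) = 1/((662 + 1443*(-37)) + 446042) = 1/((662 - 53391) + 446042) = 1/(-52729 + 446042) = 1/393313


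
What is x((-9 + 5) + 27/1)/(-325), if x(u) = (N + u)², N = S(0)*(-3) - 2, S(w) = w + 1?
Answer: -324/325 ≈ -0.99692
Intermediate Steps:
S(w) = 1 + w
N = -5 (N = (1 + 0)*(-3) - 2 = 1*(-3) - 2 = -3 - 2 = -5)
x(u) = (-5 + u)²
x((-9 + 5) + 27/1)/(-325) = (5 - ((-9 + 5) + 27/1))²/(-325) = (5 - (-4 + 27*1))²*(-1/325) = (5 - (-4 + 27))²*(-1/325) = (5 - 1*23)²*(-1/325) = (5 - 23)²*(-1/325) = (-18)²*(-1/325) = 324*(-1/325) = -324/325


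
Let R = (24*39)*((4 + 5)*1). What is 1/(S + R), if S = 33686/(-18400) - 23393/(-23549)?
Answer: 216650800/1824884918993 ≈ 0.00011872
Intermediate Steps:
S = -181420207/216650800 (S = 33686*(-1/18400) - 23393*(-1/23549) = -16843/9200 + 23393/23549 = -181420207/216650800 ≈ -0.83739)
R = 8424 (R = 936*(9*1) = 936*9 = 8424)
1/(S + R) = 1/(-181420207/216650800 + 8424) = 1/(1824884918993/216650800) = 216650800/1824884918993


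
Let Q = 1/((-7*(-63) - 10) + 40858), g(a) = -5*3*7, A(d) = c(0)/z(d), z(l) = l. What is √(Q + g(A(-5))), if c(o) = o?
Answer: 4*I*√11187626151/41289 ≈ 10.247*I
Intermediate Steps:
A(d) = 0 (A(d) = 0/d = 0)
g(a) = -105 (g(a) = -15*7 = -105)
Q = 1/41289 (Q = 1/((441 - 10) + 40858) = 1/(431 + 40858) = 1/41289 ≈ 2.4220e-5)
√(Q + g(A(-5))) = √(1/41289 - 105) = √(-4335344/41289) = 4*I*√11187626151/41289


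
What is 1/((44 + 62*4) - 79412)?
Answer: -1/79120 ≈ -1.2639e-5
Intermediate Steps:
1/((44 + 62*4) - 79412) = 1/((44 + 248) - 79412) = 1/(292 - 79412) = 1/(-79120) = -1/79120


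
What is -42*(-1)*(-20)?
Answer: -840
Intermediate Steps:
-42*(-1)*(-20) = -14*(-3)*(-20) = 42*(-20) = -840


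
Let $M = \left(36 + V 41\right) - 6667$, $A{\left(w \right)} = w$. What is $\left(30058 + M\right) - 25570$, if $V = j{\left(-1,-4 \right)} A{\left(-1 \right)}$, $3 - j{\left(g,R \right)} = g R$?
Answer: $-2102$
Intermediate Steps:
$j{\left(g,R \right)} = 3 - R g$ ($j{\left(g,R \right)} = 3 - g R = 3 - R g$)
$V = 1$ ($V = \left(3 - \left(-4\right) \left(-1\right)\right) \left(-1\right) = \left(3 - 4\right) \left(-1\right) = \left(-1\right) \left(-1\right) = 1$)
$M = -6590$ ($M = \left(36 + 1 \cdot 41\right) - 6667 = \left(36 + 41\right) - 6667 = 77 - 6667 = -6590$)
$\left(30058 + M\right) - 25570 = \left(30058 - 6590\right) - 25570 = 23468 - 25570 = -2102$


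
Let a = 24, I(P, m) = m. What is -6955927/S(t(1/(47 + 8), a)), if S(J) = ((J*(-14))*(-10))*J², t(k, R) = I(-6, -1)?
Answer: 6955927/140 ≈ 49685.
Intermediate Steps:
t(k, R) = -1
S(J) = 140*J³ (S(J) = (-14*J*(-10))*J² = (140*J)*J² = 140*J³)
-6955927/S(t(1/(47 + 8), a)) = -6955927/(140*(-1)³) = -6955927/(140*(-1)) = -6955927/(-140) = -6955927*(-1/140) = 6955927/140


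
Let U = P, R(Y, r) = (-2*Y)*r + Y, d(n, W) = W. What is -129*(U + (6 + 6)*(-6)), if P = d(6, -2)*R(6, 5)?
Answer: -4644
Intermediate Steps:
R(Y, r) = Y - 2*Y*r (R(Y, r) = -2*Y*r + Y = Y - 2*Y*r)
P = 108 (P = -12*(1 - 2*5) = -12*(1 - 10) = -12*(-9) = -2*(-54) = 108)
U = 108
-129*(U + (6 + 6)*(-6)) = -129*(108 + (6 + 6)*(-6)) = -129*(108 + 12*(-6)) = -129*(108 - 72) = -129*36 = -4644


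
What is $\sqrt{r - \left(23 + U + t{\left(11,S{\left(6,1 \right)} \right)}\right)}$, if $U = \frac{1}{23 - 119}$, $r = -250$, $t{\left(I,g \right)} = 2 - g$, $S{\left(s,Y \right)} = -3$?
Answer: $\frac{i \sqrt{160122}}{24} \approx 16.673 i$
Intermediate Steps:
$U = - \frac{1}{96}$ ($U = \frac{1}{-96} = - \frac{1}{96} \approx -0.010417$)
$\sqrt{r - \left(23 + U + t{\left(11,S{\left(6,1 \right)} \right)}\right)} = \sqrt{-250 - \left(\frac{2399}{96} + 3\right)} = \sqrt{-250 + \left(\left(-23 + \frac{1}{96}\right) - \left(2 + 3\right)\right)} = \sqrt{-250 - \frac{2687}{96}} = \sqrt{- \frac{26687}{96}} = \frac{i \sqrt{160122}}{24}$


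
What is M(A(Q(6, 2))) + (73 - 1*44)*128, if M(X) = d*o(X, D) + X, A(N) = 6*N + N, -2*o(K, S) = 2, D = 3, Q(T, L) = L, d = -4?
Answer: 3730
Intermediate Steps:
o(K, S) = -1 (o(K, S) = -½*2 = -1)
A(N) = 7*N
M(X) = 4 + X (M(X) = -4*(-1) + X = 4 + X)
M(A(Q(6, 2))) + (73 - 1*44)*128 = (4 + 7*2) + (73 - 1*44)*128 = (4 + 14) + (73 - 44)*128 = 18 + 29*128 = 18 + 3712 = 3730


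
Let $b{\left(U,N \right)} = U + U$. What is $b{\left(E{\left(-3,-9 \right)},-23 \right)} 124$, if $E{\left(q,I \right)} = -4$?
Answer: $-992$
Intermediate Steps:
$b{\left(U,N \right)} = 2 U$
$b{\left(E{\left(-3,-9 \right)},-23 \right)} 124 = 2 \left(-4\right) 124 = \left(-8\right) 124 = -992$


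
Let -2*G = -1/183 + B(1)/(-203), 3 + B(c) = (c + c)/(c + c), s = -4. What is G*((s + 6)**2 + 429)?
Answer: -70579/74298 ≈ -0.94994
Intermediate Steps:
B(c) = -2 (B(c) = -3 + (c + c)/(c + c) = -3 + (2*c)/((2*c)) = -3 + (2*c)*(1/(2*c)) = -3 + 1 = -2)
G = -163/74298 (G = -(-1/183 - 2/(-203))/2 = -(-1*1/183 - 2*(-1/203))/2 = -(-1/183 + 2/203)/2 = -1/2*163/37149 = -163/74298 ≈ -0.0021939)
G*((s + 6)**2 + 429) = -163*((-4 + 6)**2 + 429)/74298 = -163*(2**2 + 429)/74298 = -163*(4 + 429)/74298 = -163/74298*433 = -70579/74298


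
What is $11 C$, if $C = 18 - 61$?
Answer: $-473$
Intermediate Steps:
$C = -43$ ($C = 18 - 61 = -43$)
$11 C = 11 \left(-43\right) = -473$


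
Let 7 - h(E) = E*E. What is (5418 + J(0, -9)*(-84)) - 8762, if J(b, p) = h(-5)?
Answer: -1832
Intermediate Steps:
h(E) = 7 - E**2 (h(E) = 7 - E*E = 7 - E**2)
J(b, p) = -18 (J(b, p) = 7 - 1*(-5)**2 = 7 - 1*25 = 7 - 25 = -18)
(5418 + J(0, -9)*(-84)) - 8762 = (5418 - 18*(-84)) - 8762 = (5418 + 1512) - 8762 = 6930 - 8762 = -1832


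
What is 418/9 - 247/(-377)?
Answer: 12293/261 ≈ 47.100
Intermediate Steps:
418/9 - 247/(-377) = 418*(⅑) - 247*(-1/377) = 418/9 + 19/29 = 12293/261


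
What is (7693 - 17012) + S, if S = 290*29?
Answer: -909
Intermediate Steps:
S = 8410
(7693 - 17012) + S = (7693 - 17012) + 8410 = -9319 + 8410 = -909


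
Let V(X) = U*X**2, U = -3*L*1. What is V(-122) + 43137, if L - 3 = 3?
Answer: -224775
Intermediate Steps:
L = 6 (L = 3 + 3 = 6)
U = -18 (U = -3*6*1 = -18*1 = -18)
V(X) = -18*X**2
V(-122) + 43137 = -18*(-122)**2 + 43137 = -18*14884 + 43137 = -267912 + 43137 = -224775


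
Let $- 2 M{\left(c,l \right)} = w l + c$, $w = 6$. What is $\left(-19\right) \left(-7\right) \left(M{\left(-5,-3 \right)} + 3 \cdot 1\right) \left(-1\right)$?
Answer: $- \frac{3857}{2} \approx -1928.5$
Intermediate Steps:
$M{\left(c,l \right)} = - 3 l - \frac{c}{2}$ ($M{\left(c,l \right)} = - \frac{6 l + c}{2} = - \frac{c + 6 l}{2} = - 3 l - \frac{c}{2}$)
$\left(-19\right) \left(-7\right) \left(M{\left(-5,-3 \right)} + 3 \cdot 1\right) \left(-1\right) = \left(-19\right) \left(-7\right) \left(\left(\left(-3\right) \left(-3\right) - - \frac{5}{2}\right) + 3 \cdot 1\right) \left(-1\right) = 133 \left(\left(9 + \frac{5}{2}\right) + 3\right) \left(-1\right) = 133 \left(\frac{23}{2} + 3\right) \left(-1\right) = 133 \cdot \frac{29}{2} \left(-1\right) = 133 \left(- \frac{29}{2}\right) = - \frac{3857}{2}$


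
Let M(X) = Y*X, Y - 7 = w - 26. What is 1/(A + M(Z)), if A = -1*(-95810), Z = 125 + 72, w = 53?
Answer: 1/102508 ≈ 9.7553e-6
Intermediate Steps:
Y = 34 (Y = 7 + (53 - 26) = 7 + 27 = 34)
Z = 197
M(X) = 34*X
A = 95810
1/(A + M(Z)) = 1/(95810 + 34*197) = 1/(95810 + 6698) = 1/102508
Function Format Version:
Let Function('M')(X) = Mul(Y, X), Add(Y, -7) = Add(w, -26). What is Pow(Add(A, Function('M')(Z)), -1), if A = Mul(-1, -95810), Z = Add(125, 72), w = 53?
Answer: Rational(1, 102508) ≈ 9.7553e-6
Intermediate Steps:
Y = 34 (Y = Add(7, Add(53, -26)) = Add(7, 27) = 34)
Z = 197
Function('M')(X) = Mul(34, X)
A = 95810
Pow(Add(A, Function('M')(Z)), -1) = Pow(Add(95810, Mul(34, 197)), -1) = Pow(Add(95810, 6698), -1) = Pow(102508, -1) = Rational(1, 102508)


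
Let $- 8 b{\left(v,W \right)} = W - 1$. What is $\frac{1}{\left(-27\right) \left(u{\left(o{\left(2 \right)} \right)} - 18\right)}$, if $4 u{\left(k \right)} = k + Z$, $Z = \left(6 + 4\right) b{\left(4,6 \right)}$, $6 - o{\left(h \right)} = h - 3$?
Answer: $\frac{16}{7695} \approx 0.0020793$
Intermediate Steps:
$o{\left(h \right)} = 9 - h$ ($o{\left(h \right)} = 6 - \left(h - 3\right) = 6 - \left(-3 + h\right) = 9 - h$)
$b{\left(v,W \right)} = \frac{1}{8} - \frac{W}{8}$ ($b{\left(v,W \right)} = - \frac{W - 1}{8} = - \frac{-1 + W}{8} = \frac{1}{8} - \frac{W}{8}$)
$Z = - \frac{25}{4}$ ($Z = \left(6 + 4\right) \left(\frac{1}{8} - \frac{3}{4}\right) = 10 \left(\frac{1}{8} - \frac{3}{4}\right) = 10 \left(- \frac{5}{8}\right) = - \frac{25}{4} \approx -6.25$)
$u{\left(k \right)} = - \frac{25}{16} + \frac{k}{4}$ ($u{\left(k \right)} = \frac{k - \frac{25}{4}}{4} = \frac{- \frac{25}{4} + k}{4} = - \frac{25}{16} + \frac{k}{4}$)
$\frac{1}{\left(-27\right) \left(u{\left(o{\left(2 \right)} \right)} - 18\right)} = \frac{1}{\left(-27\right) \left(\left(- \frac{25}{16} + \frac{9 - 2}{4}\right) - 18\right)} = \frac{1}{\left(-27\right) \left(\left(- \frac{25}{16} + \frac{1}{4} \cdot 7\right) - 18\right)} = \frac{1}{\left(-27\right) \left(\left(- \frac{25}{16} + \frac{7}{4}\right) - 18\right)} = \frac{1}{\left(-27\right) \left(\frac{3}{16} - 18\right)} = \frac{1}{\left(-27\right) \left(- \frac{285}{16}\right)} = \frac{1}{\frac{7695}{16}} = \frac{16}{7695}$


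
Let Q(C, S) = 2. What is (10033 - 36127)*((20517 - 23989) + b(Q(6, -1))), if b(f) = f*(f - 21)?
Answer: 91589940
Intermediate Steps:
b(f) = f*(-21 + f)
(10033 - 36127)*((20517 - 23989) + b(Q(6, -1))) = (10033 - 36127)*((20517 - 23989) + 2*(-21 + 2)) = -26094*(-3472 + 2*(-19)) = -26094*(-3472 - 38) = -26094*(-3510) = 91589940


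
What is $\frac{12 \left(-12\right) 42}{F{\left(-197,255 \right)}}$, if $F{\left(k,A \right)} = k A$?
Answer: $\frac{2016}{16745} \approx 0.12039$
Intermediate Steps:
$F{\left(k,A \right)} = A k$
$\frac{12 \left(-12\right) 42}{F{\left(-197,255 \right)}} = \frac{12 \left(-12\right) 42}{255 \left(-197\right)} = \frac{\left(-144\right) 42}{-50235} = \left(-6048\right) \left(- \frac{1}{50235}\right) = \frac{2016}{16745}$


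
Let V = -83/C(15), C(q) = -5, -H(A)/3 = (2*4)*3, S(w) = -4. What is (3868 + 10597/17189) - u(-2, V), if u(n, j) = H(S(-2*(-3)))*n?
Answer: 64022433/17189 ≈ 3724.6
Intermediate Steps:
H(A) = -72 (H(A) = -3*2*4*3 = -24*3 = -3*24 = -72)
V = 83/5 (V = -83/(-5) = -83*(-⅕) = 83/5 ≈ 16.600)
u(n, j) = -72*n
(3868 + 10597/17189) - u(-2, V) = (3868 + 10597/17189) - (-72)*(-2) = (3868 + 10597*(1/17189)) - 1*144 = (3868 + 10597/17189) - 144 = 66497649/17189 - 144 = 64022433/17189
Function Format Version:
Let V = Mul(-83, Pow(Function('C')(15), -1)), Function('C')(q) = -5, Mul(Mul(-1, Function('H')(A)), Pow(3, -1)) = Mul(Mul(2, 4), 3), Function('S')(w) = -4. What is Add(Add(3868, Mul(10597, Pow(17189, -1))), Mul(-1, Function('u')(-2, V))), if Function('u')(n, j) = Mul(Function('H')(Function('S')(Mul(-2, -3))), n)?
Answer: Rational(64022433, 17189) ≈ 3724.6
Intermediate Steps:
Function('H')(A) = -72 (Function('H')(A) = Mul(-3, Mul(Mul(2, 4), 3)) = Mul(-3, Mul(8, 3)) = Mul(-3, 24) = -72)
V = Rational(83, 5) (V = Mul(-83, Pow(-5, -1)) = Mul(-83, Rational(-1, 5)) = Rational(83, 5) ≈ 16.600)
Function('u')(n, j) = Mul(-72, n)
Add(Add(3868, Mul(10597, Pow(17189, -1))), Mul(-1, Function('u')(-2, V))) = Add(Add(3868, Mul(10597, Pow(17189, -1))), Mul(-1, Mul(-72, -2))) = Add(Add(3868, Mul(10597, Rational(1, 17189))), Mul(-1, 144)) = Add(Add(3868, Rational(10597, 17189)), -144) = Add(Rational(66497649, 17189), -144) = Rational(64022433, 17189)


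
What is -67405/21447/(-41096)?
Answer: 67405/881385912 ≈ 7.6476e-5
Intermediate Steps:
-67405/21447/(-41096) = -67405/21447*(-1/41096) = 67405/881385912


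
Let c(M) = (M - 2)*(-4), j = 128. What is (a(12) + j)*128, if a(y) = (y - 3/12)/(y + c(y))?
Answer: 114312/7 ≈ 16330.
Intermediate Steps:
c(M) = 8 - 4*M (c(M) = (-2 + M)*(-4) = 8 - 4*M)
a(y) = (-1/4 + y)/(8 - 3*y) (a(y) = (y - 3/12)/(y + (8 - 4*y)) = (y - 3*1/12)/(8 - 3*y) = (y - 1/4)/(8 - 3*y) = (-1/4 + y)/(8 - 3*y))
(a(12) + j)*128 = ((1 - 4*12)/(4*(-8 + 3*12)) + 128)*128 = ((1 - 48)/(4*(-8 + 36)) + 128)*128 = ((1/4)*(-47)/28 + 128)*128 = ((1/4)*(1/28)*(-47) + 128)*128 = (-47/112 + 128)*128 = (14289/112)*128 = 114312/7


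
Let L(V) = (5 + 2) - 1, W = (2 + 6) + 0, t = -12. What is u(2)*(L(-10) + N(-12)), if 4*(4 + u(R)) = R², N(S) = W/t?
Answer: -16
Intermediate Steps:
W = 8 (W = 8 + 0 = 8)
L(V) = 6 (L(V) = 7 - 1 = 6)
N(S) = -⅔ (N(S) = 8/(-12) = 8*(-1/12) = -⅔)
u(R) = -4 + R²/4
u(2)*(L(-10) + N(-12)) = (-4 + (¼)*2²)*(6 - ⅔) = (-4 + (¼)*4)*(16/3) = (-4 + 1)*(16/3) = -3*16/3 = -16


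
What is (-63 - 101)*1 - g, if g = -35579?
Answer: 35415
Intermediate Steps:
(-63 - 101)*1 - g = (-63 - 101)*1 - 1*(-35579) = -164*1 + 35579 = -164 + 35579 = 35415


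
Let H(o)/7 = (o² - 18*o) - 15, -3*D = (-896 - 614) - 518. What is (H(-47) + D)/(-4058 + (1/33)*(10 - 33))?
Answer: -724548/133937 ≈ -5.4096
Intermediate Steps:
D = 676 (D = -((-896 - 614) - 518)/3 = -(-1510 - 518)/3 = -⅓*(-2028) = 676)
H(o) = -105 - 126*o + 7*o² (H(o) = 7*((o² - 18*o) - 15) = 7*(-15 + o² - 18*o) = -105 - 126*o + 7*o²)
(H(-47) + D)/(-4058 + (1/33)*(10 - 33)) = ((-105 - 126*(-47) + 7*(-47)²) + 676)/(-4058 + (1/33)*(10 - 33)) = ((-105 + 5922 + 7*2209) + 676)/(-4058 + (1*(1/33))*(-23)) = ((-105 + 5922 + 15463) + 676)/(-4058 + (1/33)*(-23)) = (21280 + 676)/(-4058 - 23/33) = 21956/(-133937/33) = 21956*(-33/133937) = -724548/133937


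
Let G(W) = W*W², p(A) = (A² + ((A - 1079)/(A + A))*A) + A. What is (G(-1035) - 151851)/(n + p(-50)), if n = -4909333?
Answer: 2217739452/9814895 ≈ 225.96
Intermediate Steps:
p(A) = -1079/2 + A² + 3*A/2 (p(A) = (A² + ((-1079 + A)/((2*A)))*A) + A = (A² + ((-1079 + A)*(1/(2*A)))*A) + A = (A² + ((-1079 + A)/(2*A))*A) + A = (A² + (-1079/2 + A/2)) + A = (-1079/2 + A² + A/2) + A = -1079/2 + A² + 3*A/2)
G(W) = W³
(G(-1035) - 151851)/(n + p(-50)) = ((-1035)³ - 151851)/(-4909333 + (-1079/2 + (-50)² + (3/2)*(-50))) = (-1108717875 - 151851)/(-4909333 + (-1079/2 + 2500 - 75)) = -1108869726/(-4909333 + 3771/2) = -1108869726/(-9814895/2) = -1108869726*(-2/9814895) = 2217739452/9814895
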